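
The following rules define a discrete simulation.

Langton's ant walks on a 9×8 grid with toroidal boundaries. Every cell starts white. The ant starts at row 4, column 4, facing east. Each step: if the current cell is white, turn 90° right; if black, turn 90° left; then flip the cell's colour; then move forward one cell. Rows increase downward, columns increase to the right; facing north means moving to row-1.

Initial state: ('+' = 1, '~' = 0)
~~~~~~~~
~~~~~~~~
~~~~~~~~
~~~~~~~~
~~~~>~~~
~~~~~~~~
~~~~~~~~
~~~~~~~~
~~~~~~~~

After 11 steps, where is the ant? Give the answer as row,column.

2,3

0) ~~~~~~~~
~~~~~~~~
~~~~~~~~
~~~~~~~~
~~~~>~~~
~~~~~~~~
~~~~~~~~
~~~~~~~~
~~~~~~~~
1) ~~~~~~~~
~~~~~~~~
~~~~~~~~
~~~~~~~~
~~~~+~~~
~~~~v~~~
~~~~~~~~
~~~~~~~~
~~~~~~~~
2) ~~~~~~~~
~~~~~~~~
~~~~~~~~
~~~~~~~~
~~~~+~~~
~~~<+~~~
~~~~~~~~
~~~~~~~~
~~~~~~~~
3) ~~~~~~~~
~~~~~~~~
~~~~~~~~
~~~~~~~~
~~~^+~~~
~~~++~~~
~~~~~~~~
~~~~~~~~
~~~~~~~~
4) ~~~~~~~~
~~~~~~~~
~~~~~~~~
~~~~~~~~
~~~+>~~~
~~~++~~~
~~~~~~~~
~~~~~~~~
~~~~~~~~
5) ~~~~~~~~
~~~~~~~~
~~~~~~~~
~~~~^~~~
~~~+~~~~
~~~++~~~
~~~~~~~~
~~~~~~~~
~~~~~~~~
6) ~~~~~~~~
~~~~~~~~
~~~~~~~~
~~~~+>~~
~~~+~~~~
~~~++~~~
~~~~~~~~
~~~~~~~~
~~~~~~~~
7) ~~~~~~~~
~~~~~~~~
~~~~~~~~
~~~~++~~
~~~+~v~~
~~~++~~~
~~~~~~~~
~~~~~~~~
~~~~~~~~
8) ~~~~~~~~
~~~~~~~~
~~~~~~~~
~~~~++~~
~~~+<+~~
~~~++~~~
~~~~~~~~
~~~~~~~~
~~~~~~~~
9) ~~~~~~~~
~~~~~~~~
~~~~~~~~
~~~~^+~~
~~~+++~~
~~~++~~~
~~~~~~~~
~~~~~~~~
~~~~~~~~
10) ~~~~~~~~
~~~~~~~~
~~~~~~~~
~~~<~+~~
~~~+++~~
~~~++~~~
~~~~~~~~
~~~~~~~~
~~~~~~~~
11) ~~~~~~~~
~~~~~~~~
~~~^~~~~
~~~+~+~~
~~~+++~~
~~~++~~~
~~~~~~~~
~~~~~~~~
~~~~~~~~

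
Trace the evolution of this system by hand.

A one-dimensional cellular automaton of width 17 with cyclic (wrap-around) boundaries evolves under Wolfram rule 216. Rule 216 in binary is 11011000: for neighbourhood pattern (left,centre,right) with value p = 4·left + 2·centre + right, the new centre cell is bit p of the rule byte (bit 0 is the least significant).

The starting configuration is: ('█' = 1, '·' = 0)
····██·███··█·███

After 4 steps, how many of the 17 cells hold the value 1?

gen 0: ····██·███··█·███
gen 1: █···██·████···███
gen 2: ██··██·█████··███
gen 3: ███·██·██████·███
gen 4: ███·██·██████·███

14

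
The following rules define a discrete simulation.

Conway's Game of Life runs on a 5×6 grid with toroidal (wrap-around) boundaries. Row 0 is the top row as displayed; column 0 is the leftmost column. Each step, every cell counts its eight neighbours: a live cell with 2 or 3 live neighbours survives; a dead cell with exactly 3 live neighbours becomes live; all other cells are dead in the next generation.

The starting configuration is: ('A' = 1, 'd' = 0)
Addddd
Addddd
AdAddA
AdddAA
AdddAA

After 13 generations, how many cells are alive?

0) Addddd
Addddd
AdAddA
AdddAA
AdddAA
1) AAdddd
Addddd
ddddAd
dddAdd
dAddAd
2) AAdddA
AAdddA
dddddd
dddAAd
AAAddd
3) dddddd
dAdddA
AdddAA
dAAAdd
ddAAAd
4) ddAAAd
ddddAA
dddAAA
AAdddd
dAddAd
5) ddAddd
ddAddd
dddAdd
AAAAdd
AAddAA
6) AdAAdA
ddAAdd
dddAdd
dddAdd
ddddAA
7) AAAddA
dAdddd
dddAAd
dddAdd
AdAddA
8) ddAddA
dAdAAA
ddAAAd
ddAAdA
ddAAAA
9) dAdddd
AAdddA
AAdddd
dAdddA
AAdddA
10) ddAddd
ddAddA
ddAddd
ddAddA
dAAddA
11) AdAAdd
dAAAdd
dAAAdd
AdAAdd
AAAAdd
12) AdddAd
AdddAd
AdddAd
AdddAd
AdddAA
13) AAdAAd
AAdAAd
AAdAAd
AAdAAd
AAdAAd

20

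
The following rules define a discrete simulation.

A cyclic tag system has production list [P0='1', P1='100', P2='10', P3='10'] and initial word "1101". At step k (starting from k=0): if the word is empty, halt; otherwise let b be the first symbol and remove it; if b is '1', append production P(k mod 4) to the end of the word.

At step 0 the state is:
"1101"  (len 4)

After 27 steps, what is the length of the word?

8

t=0: "1101"  (len 4)
t=1: "1011"  (len 4)
t=2: "011100"  (len 6)
t=3: "11100"  (len 5)
t=4: "110010"  (len 6)
t=5: "100101"  (len 6)
t=6: "00101100"  (len 8)
t=7: "0101100"  (len 7)
t=8: "101100"  (len 6)
t=9: "011001"  (len 6)
t=10: "11001"  (len 5)
t=11: "100110"  (len 6)
t=12: "0011010"  (len 7)
t=13: "011010"  (len 6)
t=14: "11010"  (len 5)
t=15: "101010"  (len 6)
t=16: "0101010"  (len 7)
t=17: "101010"  (len 6)
t=18: "01010100"  (len 8)
t=19: "1010100"  (len 7)
t=20: "01010010"  (len 8)
t=21: "1010010"  (len 7)
t=22: "010010100"  (len 9)
t=23: "10010100"  (len 8)
t=24: "001010010"  (len 9)
t=25: "01010010"  (len 8)
t=26: "1010010"  (len 7)
t=27: "01001010"  (len 8)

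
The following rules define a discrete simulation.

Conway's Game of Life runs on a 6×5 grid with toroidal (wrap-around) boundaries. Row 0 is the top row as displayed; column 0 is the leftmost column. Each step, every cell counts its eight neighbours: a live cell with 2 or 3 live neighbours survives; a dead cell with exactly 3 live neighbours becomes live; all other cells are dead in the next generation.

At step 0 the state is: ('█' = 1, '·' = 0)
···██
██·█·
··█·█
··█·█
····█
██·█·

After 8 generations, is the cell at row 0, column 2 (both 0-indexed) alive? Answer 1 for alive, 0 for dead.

0

k=0  ···██
██·█·
··█·█
··█·█
····█
██·█·
k=1  ···█·
██···
··█·█
█···█
·██·█
█·██·
k=2  █··█·
█████
···██
··█·█
··█··
█····
k=3  ···█·
·█···
·····
··█·█
·█·█·
·█··█
k=4  █·█··
·····
·····
··██·
·█·██
█··██
k=5  ██·█·
·····
·····
··███
·█···
·····
k=6  ·····
·····
···█·
··██·
··██·
███··
k=7  ·█···
·····
··██·
····█
····█
·███·
k=8  ·█···
··█··
···█·
····█
█·█·█
████·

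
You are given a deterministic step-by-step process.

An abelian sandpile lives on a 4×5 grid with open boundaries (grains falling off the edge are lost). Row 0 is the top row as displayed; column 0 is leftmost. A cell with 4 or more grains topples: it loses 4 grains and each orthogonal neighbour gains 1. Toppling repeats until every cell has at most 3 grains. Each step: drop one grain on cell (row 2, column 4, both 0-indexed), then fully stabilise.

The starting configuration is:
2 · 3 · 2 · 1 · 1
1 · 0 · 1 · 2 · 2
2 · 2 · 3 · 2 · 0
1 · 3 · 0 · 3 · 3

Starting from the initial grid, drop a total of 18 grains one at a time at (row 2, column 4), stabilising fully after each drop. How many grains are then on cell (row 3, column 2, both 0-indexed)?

2

0) 2 · 3 · 2 · 1 · 1
1 · 0 · 1 · 2 · 2
2 · 2 · 3 · 2 · 0
1 · 3 · 0 · 3 · 3
1) 2 · 3 · 2 · 1 · 1
1 · 0 · 1 · 2 · 2
2 · 2 · 3 · 2 · 1
1 · 3 · 0 · 3 · 3
2) 2 · 3 · 2 · 1 · 1
1 · 0 · 1 · 2 · 2
2 · 2 · 3 · 2 · 2
1 · 3 · 0 · 3 · 3
3) 2 · 3 · 2 · 1 · 1
1 · 0 · 1 · 2 · 2
2 · 2 · 3 · 2 · 3
1 · 3 · 0 · 3 · 3
4) 2 · 3 · 2 · 1 · 1
1 · 0 · 2 · 3 · 3
2 · 3 · 0 · 1 · 2
1 · 3 · 2 · 1 · 1
5) 2 · 3 · 2 · 1 · 1
1 · 0 · 2 · 3 · 3
2 · 3 · 0 · 1 · 3
1 · 3 · 2 · 1 · 1
6) 2 · 3 · 2 · 2 · 2
1 · 0 · 3 · 0 · 1
2 · 3 · 0 · 3 · 1
1 · 3 · 2 · 1 · 2
7) 2 · 3 · 2 · 2 · 2
1 · 0 · 3 · 0 · 1
2 · 3 · 0 · 3 · 2
1 · 3 · 2 · 1 · 2
8) 2 · 3 · 2 · 2 · 2
1 · 0 · 3 · 0 · 1
2 · 3 · 0 · 3 · 3
1 · 3 · 2 · 1 · 2
9) 2 · 3 · 2 · 2 · 2
1 · 0 · 3 · 1 · 2
2 · 3 · 1 · 0 · 1
1 · 3 · 2 · 2 · 3
10) 2 · 3 · 2 · 2 · 2
1 · 0 · 3 · 1 · 2
2 · 3 · 1 · 0 · 2
1 · 3 · 2 · 2 · 3
11) 2 · 3 · 2 · 2 · 2
1 · 0 · 3 · 1 · 2
2 · 3 · 1 · 0 · 3
1 · 3 · 2 · 2 · 3
12) 2 · 3 · 2 · 2 · 2
1 · 0 · 3 · 1 · 3
2 · 3 · 1 · 1 · 1
1 · 3 · 2 · 3 · 0
13) 2 · 3 · 2 · 2 · 2
1 · 0 · 3 · 1 · 3
2 · 3 · 1 · 1 · 2
1 · 3 · 2 · 3 · 0
14) 2 · 3 · 2 · 2 · 2
1 · 0 · 3 · 1 · 3
2 · 3 · 1 · 1 · 3
1 · 3 · 2 · 3 · 0
15) 2 · 3 · 2 · 2 · 3
1 · 0 · 3 · 2 · 0
2 · 3 · 1 · 2 · 1
1 · 3 · 2 · 3 · 1
16) 2 · 3 · 2 · 2 · 3
1 · 0 · 3 · 2 · 0
2 · 3 · 1 · 2 · 2
1 · 3 · 2 · 3 · 1
17) 2 · 3 · 2 · 2 · 3
1 · 0 · 3 · 2 · 0
2 · 3 · 1 · 2 · 3
1 · 3 · 2 · 3 · 1
18) 2 · 3 · 2 · 2 · 3
1 · 0 · 3 · 2 · 1
2 · 3 · 1 · 3 · 0
1 · 3 · 2 · 3 · 2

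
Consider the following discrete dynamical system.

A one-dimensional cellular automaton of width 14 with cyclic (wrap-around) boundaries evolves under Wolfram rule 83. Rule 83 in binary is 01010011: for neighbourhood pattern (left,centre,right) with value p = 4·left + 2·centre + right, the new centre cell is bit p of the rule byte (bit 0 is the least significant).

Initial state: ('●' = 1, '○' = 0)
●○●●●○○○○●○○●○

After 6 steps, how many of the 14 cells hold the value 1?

8

t=0: ●○●●●○○○○●○○●○
t=1: ○○○○●●●●●○●●○○
t=2: ●●●●○○○○●○○●●●
t=3: ○○○●●●●●○●●○○○
t=4: ●●●○○○○●○○●●●●
t=5: ○○●●●●●○●●○○○○
t=6: ●●○○○○●○○●●●●●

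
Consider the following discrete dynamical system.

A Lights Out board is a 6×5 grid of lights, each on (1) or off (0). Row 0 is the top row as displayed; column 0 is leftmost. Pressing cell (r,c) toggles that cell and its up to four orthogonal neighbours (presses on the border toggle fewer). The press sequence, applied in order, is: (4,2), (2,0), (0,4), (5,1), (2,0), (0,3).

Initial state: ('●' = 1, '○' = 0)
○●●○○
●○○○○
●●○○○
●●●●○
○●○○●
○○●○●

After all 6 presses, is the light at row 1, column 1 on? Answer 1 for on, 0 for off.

0

k=0  ○●●○○
●○○○○
●●○○○
●●●●○
○●○○●
○○●○●
k=1  ○●●○○
●○○○○
●●○○○
●●○●○
○○●●●
○○○○●
k=2  ○●●○○
○○○○○
○○○○○
○●○●○
○○●●●
○○○○●
k=3  ○●●●●
○○○○●
○○○○○
○●○●○
○○●●●
○○○○●
k=4  ○●●●●
○○○○●
○○○○○
○●○●○
○●●●●
●●●○●
k=5  ○●●●●
●○○○●
●●○○○
●●○●○
○●●●●
●●●○●
k=6  ○●○○○
●○○●●
●●○○○
●●○●○
○●●●●
●●●○●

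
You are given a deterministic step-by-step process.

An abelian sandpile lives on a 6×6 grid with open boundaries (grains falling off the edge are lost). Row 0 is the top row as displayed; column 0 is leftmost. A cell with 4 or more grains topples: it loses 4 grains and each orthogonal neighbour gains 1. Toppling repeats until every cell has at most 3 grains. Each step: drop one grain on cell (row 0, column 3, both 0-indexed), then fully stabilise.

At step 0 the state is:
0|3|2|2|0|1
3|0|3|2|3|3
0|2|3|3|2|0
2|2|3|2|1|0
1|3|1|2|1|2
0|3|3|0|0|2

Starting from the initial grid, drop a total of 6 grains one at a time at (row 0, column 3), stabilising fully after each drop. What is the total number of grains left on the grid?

k=0  0|3|2|2|0|1
3|0|3|2|3|3
0|2|3|3|2|0
2|2|3|2|1|0
1|3|1|2|1|2
0|3|3|0|0|2
k=1  0|3|2|3|0|1
3|0|3|2|3|3
0|2|3|3|2|0
2|2|3|2|1|0
1|3|1|2|1|2
0|3|3|0|0|2
k=2  0|3|3|0|1|1
3|0|3|3|3|3
0|2|3|3|2|0
2|2|3|2|1|0
1|3|1|2|1|2
0|3|3|0|0|2
k=3  0|3|3|1|1|1
3|0|3|3|3|3
0|2|3|3|2|0
2|2|3|2|1|0
1|3|1|2|1|2
0|3|3|0|0|2
k=4  0|3|3|2|1|1
3|0|3|3|3|3
0|2|3|3|2|0
2|2|3|2|1|0
1|3|1|2|1|2
0|3|3|0|0|2
k=5  0|3|3|3|1|1
3|0|3|3|3|3
0|2|3|3|2|0
2|2|3|2|1|0
1|3|1|2|1|2
0|3|3|0|0|2
k=6  1|0|2|2|3|2
3|2|2|3|2|0
0|3|2|3|0|2
2|3|1|0|3|0
1|3|2|3|1|2
0|3|3|0|0|2

61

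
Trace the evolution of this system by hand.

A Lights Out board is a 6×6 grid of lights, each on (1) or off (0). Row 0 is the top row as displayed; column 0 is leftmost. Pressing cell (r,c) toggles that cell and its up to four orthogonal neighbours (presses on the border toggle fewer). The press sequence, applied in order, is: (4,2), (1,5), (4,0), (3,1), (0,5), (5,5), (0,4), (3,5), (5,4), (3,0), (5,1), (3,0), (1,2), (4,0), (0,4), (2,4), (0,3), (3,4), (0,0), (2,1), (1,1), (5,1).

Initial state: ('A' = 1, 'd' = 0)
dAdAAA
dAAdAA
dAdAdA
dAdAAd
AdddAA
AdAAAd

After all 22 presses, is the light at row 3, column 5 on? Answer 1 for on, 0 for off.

t=0: dAdAAA
dAAdAA
dAdAdA
dAdAAd
AdddAA
AdAAAd
t=1: dAdAAA
dAAdAA
dAdAdA
dAAAAd
AAAAAA
AddAAd
t=2: dAdAAd
dAAddd
dAdAdd
dAAAAd
AAAAAA
AddAAd
t=3: dAdAAd
dAAddd
dAdAdd
AAAAAd
ddAAAA
dddAAd
t=4: dAdAAd
dAAddd
dddAdd
dddAAd
dAAAAA
dddAAd
t=5: dAdAdA
dAAddA
dddAdd
dddAAd
dAAAAA
dddAAd
t=6: dAdAdA
dAAddA
dddAdd
dddAAd
dAAAAd
dddAdA
t=7: dAddAd
dAAdAA
dddAdd
dddAAd
dAAAAd
dddAdA
t=8: dAddAd
dAAdAA
dddAdA
dddAdA
dAAAAA
dddAdA
t=9: dAddAd
dAAdAA
dddAdA
dddAdA
dAAAdA
ddddAd
t=10: dAddAd
dAAdAA
AddAdA
AAdAdA
AAAAdA
ddddAd
t=11: dAddAd
dAAdAA
AddAdA
AAdAdA
AdAAdA
AAAdAd
t=12: dAddAd
dAAdAA
dddAdA
dddAdA
ddAAdA
AAAdAd
t=13: dAAdAd
dddAAA
ddAAdA
dddAdA
ddAAdA
AAAdAd
t=14: dAAdAd
dddAAA
ddAAdA
AddAdA
AAAAdA
dAAdAd
t=15: dAAAdA
dddAdA
ddAAdA
AddAdA
AAAAdA
dAAdAd
t=16: dAAAdA
dddAAA
ddAdAd
AddAAA
AAAAdA
dAAdAd
t=17: dAddAA
ddddAA
ddAdAd
AddAAA
AAAAdA
dAAdAd
t=18: dAddAA
ddddAA
ddAddd
Addddd
AAAAAA
dAAdAd
t=19: AdddAA
AdddAA
ddAddd
Addddd
AAAAAA
dAAdAd
t=20: AdddAA
AAddAA
AAdddd
AAdddd
AAAAAA
dAAdAd
t=21: AAddAA
ddAdAA
Addddd
AAdddd
AAAAAA
dAAdAd
t=22: AAddAA
ddAdAA
Addddd
AAdddd
AdAAAA
AdddAd

0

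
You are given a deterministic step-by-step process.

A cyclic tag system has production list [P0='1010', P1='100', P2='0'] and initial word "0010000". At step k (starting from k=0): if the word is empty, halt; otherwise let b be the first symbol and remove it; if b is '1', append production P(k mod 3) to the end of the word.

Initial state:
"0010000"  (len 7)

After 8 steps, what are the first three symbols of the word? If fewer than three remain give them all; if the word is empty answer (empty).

[0] "0010000"  (len 7)
[1] "010000"  (len 6)
[2] "10000"  (len 5)
[3] "00000"  (len 5)
[4] "0000"  (len 4)
[5] "000"  (len 3)
[6] "00"  (len 2)
[7] "0"  (len 1)
[8] (halted — word empty)

(empty)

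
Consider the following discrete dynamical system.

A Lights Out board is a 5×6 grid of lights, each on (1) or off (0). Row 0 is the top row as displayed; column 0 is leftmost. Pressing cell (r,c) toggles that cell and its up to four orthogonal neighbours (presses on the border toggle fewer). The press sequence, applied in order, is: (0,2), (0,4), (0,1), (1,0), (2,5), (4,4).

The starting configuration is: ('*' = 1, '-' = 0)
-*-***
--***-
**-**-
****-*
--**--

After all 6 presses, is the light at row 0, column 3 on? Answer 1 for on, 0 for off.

t=0: -*-***
--***-
**-**-
****-*
--**--
t=1: --*-**
---**-
**-**-
****-*
--**--
t=2: --**--
---*--
**-**-
****-*
--**--
t=3: **-*--
-*-*--
**-**-
****-*
--**--
t=4: -*-*--
*--*--
-*-**-
****-*
--**--
t=5: -*-*--
*--*-*
-*-*-*
****--
--**--
t=6: -*-*--
*--*-*
-*-*-*
*****-
--*-**

1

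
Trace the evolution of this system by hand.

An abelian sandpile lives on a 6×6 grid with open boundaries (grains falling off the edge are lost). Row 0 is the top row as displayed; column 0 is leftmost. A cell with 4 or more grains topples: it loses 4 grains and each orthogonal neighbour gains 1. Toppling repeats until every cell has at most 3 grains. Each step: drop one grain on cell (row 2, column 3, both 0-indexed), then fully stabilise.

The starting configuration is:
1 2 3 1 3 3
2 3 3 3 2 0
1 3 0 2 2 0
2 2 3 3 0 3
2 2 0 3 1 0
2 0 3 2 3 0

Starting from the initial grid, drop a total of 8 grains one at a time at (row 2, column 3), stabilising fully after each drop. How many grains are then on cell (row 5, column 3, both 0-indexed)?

gen 0: 1 2 3 1 3 3
2 3 3 3 2 0
1 3 0 2 2 0
2 2 3 3 0 3
2 2 0 3 1 0
2 0 3 2 3 0
gen 1: 1 2 3 1 3 3
2 3 3 3 2 0
1 3 0 3 2 0
2 2 3 3 0 3
2 2 0 3 1 0
2 0 3 2 3 0
gen 2: 2 0 1 3 3 3
3 2 3 1 3 0
2 2 0 3 3 0
3 0 2 2 1 3
2 3 2 0 2 0
2 0 3 3 3 0
gen 3: 2 0 3 1 2 0
3 3 0 1 2 2
2 2 2 2 1 1
3 0 2 3 2 3
2 3 2 0 2 0
2 0 3 3 3 0
gen 4: 2 0 3 1 2 0
3 3 0 1 2 2
2 2 2 3 1 1
3 0 2 3 2 3
2 3 2 0 2 0
2 0 3 3 3 0
gen 5: 2 0 3 1 2 0
3 3 0 2 2 2
2 2 3 1 2 1
3 0 3 0 3 3
2 3 2 1 2 0
2 0 3 3 3 0
gen 6: 2 0 3 1 2 0
3 3 0 2 2 2
2 2 3 2 2 1
3 0 3 0 3 3
2 3 2 1 2 0
2 0 3 3 3 0
gen 7: 2 0 3 1 2 0
3 3 0 2 2 2
2 2 3 3 2 1
3 0 3 0 3 3
2 3 2 1 2 0
2 0 3 3 3 0
gen 8: 2 0 3 1 2 0
3 3 1 3 2 2
2 3 1 1 3 1
3 1 0 2 3 3
2 3 3 1 2 0
2 0 3 3 3 0

3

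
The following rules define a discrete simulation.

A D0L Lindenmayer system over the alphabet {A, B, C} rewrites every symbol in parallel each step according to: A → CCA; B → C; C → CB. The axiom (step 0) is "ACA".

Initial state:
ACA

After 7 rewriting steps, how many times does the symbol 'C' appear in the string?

153

[0] ACA
[1] CCACBCCA
[2] CBCBCCACBCCBCBCCA
[3] CBCCBCCBCBCCACBCCBCBCCBCCBCBCCA
[4] CBCCBCBCCBCBCCBCCBCBCCACBCCBCBCCBCCBCBCCBCBCCBCCBCBCCA
[5] CBCCBCBCCBCCBCBCCBCCBCBCCBCBCCBCCBCBCCACBCCBCBCCBCCBCBCCBCBCCBCCBCBCCBCCBCBCCBCBCCBCCBCBCCA
[6] CBCCBCBCCBCCBCBCCBCBCCBCCBCBCCBCBCCBCCBCBCCBCCBCBCCBCBCCBC…CCBCCBCBCCBCBCCBCCBCBCCBCBCCBCCBCBCCBCCBCBCCBCBCCBCCBCBCCA  (len 151)
[7] CBCCBCBCCBCCBCBCCBCBCCBCCBCBCCBCCBCBCCBCBCCBCCBCBCCBCCBCBC…CCBCCBCBCCBCBCCBCCBCBCCBCBCCBCCBCBCCBCCBCBCCBCBCCBCCBCBCCA  (len 248)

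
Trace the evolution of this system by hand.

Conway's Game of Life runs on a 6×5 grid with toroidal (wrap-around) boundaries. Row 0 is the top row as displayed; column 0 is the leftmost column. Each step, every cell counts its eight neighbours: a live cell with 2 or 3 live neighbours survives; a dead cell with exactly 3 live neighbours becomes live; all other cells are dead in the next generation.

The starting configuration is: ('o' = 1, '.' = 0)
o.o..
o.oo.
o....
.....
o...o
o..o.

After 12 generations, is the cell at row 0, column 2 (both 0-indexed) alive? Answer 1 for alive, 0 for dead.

1

0) o.o..
o.oo.
o....
.....
o...o
o..o.
1) o.o..
o.oo.
.o..o
o...o
o...o
o..o.
2) o.o..
o.oo.
.oo..
.o.o.
.o.o.
o..o.
3) o.o..
o..oo
o...o
oo.o.
oo.o.
o..o.
4) o.o..
...o.
..o..
...o.
...o.
o..o.
5) .ooo.
.ooo.
..oo.
..oo.
..oo.
.ooo.
6) o...o
....o
....o
.o..o
....o
....o
7) o..oo
...oo
...oo
...oo
...oo
...oo
8) o.o..
..o..
o.o..
o.o..
o.o..
..o..
9) ..oo.
..oo.
..oo.
o.ooo
..oo.
..oo.
10) .o..o
.o..o
.....
.....
.....
.o..o
11) .oooo
.....
.....
.....
.....
.....
12) ..oo.
..oo.
.....
.....
.....
..oo.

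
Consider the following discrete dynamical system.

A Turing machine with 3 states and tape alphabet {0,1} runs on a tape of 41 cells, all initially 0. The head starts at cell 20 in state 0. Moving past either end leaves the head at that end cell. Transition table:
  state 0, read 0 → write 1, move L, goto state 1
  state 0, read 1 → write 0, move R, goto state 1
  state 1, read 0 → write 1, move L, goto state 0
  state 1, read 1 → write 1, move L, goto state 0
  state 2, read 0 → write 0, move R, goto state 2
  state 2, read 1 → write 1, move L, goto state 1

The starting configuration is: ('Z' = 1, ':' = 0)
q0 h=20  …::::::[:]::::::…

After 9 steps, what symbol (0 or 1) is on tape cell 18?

1

step 0: q0 h=20  …::::::[:]::::::…
step 1: q1 h=19  …::::::[:]Z:::::…
step 2: q0 h=18  …::::::[:]ZZ::::…
step 3: q1 h=17  …::::::[:]ZZZ:::…
step 4: q0 h=16  …::::::[:]ZZZZ::…
step 5: q1 h=15  …::::::[:]ZZZZZ:…
step 6: q0 h=14  …::::::[:]ZZZZZZ…
step 7: q1 h=13  …::::::[:]ZZZZZZ…
step 8: q0 h=12  …::::::[:]ZZZZZZ…
step 9: q1 h=11  …::::::[:]ZZZZZZ…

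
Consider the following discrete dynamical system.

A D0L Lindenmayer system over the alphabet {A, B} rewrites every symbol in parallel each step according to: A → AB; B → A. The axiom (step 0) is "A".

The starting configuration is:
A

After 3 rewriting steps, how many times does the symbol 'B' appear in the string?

2

k=0  A
k=1  AB
k=2  ABA
k=3  ABAAB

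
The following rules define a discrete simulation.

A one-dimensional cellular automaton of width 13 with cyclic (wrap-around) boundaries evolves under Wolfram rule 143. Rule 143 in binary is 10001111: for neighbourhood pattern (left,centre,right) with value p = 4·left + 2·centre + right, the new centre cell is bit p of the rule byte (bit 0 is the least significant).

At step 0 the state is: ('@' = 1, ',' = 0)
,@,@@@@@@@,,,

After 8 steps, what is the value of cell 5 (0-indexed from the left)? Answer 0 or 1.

1

t=0: ,@,@@@@@@@,,,
t=1: @@,@@@@@@,,@@
t=2: @,,@@@@@,,@@@
t=3: ,,@@@@@,,@@@@
t=4: ,@@@@@,,@@@@,
t=5: @@@@@,,@@@@,,
t=6: @@@@,,@@@@,,@
t=7: @@@,,@@@@,,@@
t=8: @@,,@@@@,,@@@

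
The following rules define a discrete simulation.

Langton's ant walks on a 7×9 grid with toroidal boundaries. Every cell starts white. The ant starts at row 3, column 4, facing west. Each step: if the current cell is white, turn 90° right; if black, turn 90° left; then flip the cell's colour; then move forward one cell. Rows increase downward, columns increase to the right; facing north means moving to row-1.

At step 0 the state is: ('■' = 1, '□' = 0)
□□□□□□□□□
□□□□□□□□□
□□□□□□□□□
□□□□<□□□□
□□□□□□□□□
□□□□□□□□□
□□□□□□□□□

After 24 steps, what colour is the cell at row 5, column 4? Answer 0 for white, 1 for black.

0) □□□□□□□□□
□□□□□□□□□
□□□□□□□□□
□□□□<□□□□
□□□□□□□□□
□□□□□□□□□
□□□□□□□□□
1) □□□□□□□□□
□□□□□□□□□
□□□□^□□□□
□□□□■□□□□
□□□□□□□□□
□□□□□□□□□
□□□□□□□□□
2) □□□□□□□□□
□□□□□□□□□
□□□□■>□□□
□□□□■□□□□
□□□□□□□□□
□□□□□□□□□
□□□□□□□□□
3) □□□□□□□□□
□□□□□□□□□
□□□□■■□□□
□□□□■v□□□
□□□□□□□□□
□□□□□□□□□
□□□□□□□□□
4) □□□□□□□□□
□□□□□□□□□
□□□□■■□□□
□□□□<■□□□
□□□□□□□□□
□□□□□□□□□
□□□□□□□□□
5) □□□□□□□□□
□□□□□□□□□
□□□□■■□□□
□□□□□■□□□
□□□□v□□□□
□□□□□□□□□
□□□□□□□□□
6) □□□□□□□□□
□□□□□□□□□
□□□□■■□□□
□□□□□■□□□
□□□<■□□□□
□□□□□□□□□
□□□□□□□□□
7) □□□□□□□□□
□□□□□□□□□
□□□□■■□□□
□□□^□■□□□
□□□■■□□□□
□□□□□□□□□
□□□□□□□□□
8) □□□□□□□□□
□□□□□□□□□
□□□□■■□□□
□□□■>■□□□
□□□■■□□□□
□□□□□□□□□
□□□□□□□□□
9) □□□□□□□□□
□□□□□□□□□
□□□□■■□□□
□□□■■■□□□
□□□■v□□□□
□□□□□□□□□
□□□□□□□□□
10) □□□□□□□□□
□□□□□□□□□
□□□□■■□□□
□□□■■■□□□
□□□■□>□□□
□□□□□□□□□
□□□□□□□□□
11) □□□□□□□□□
□□□□□□□□□
□□□□■■□□□
□□□■■■□□□
□□□■□■□□□
□□□□□v□□□
□□□□□□□□□
12) □□□□□□□□□
□□□□□□□□□
□□□□■■□□□
□□□■■■□□□
□□□■□■□□□
□□□□<■□□□
□□□□□□□□□
13) □□□□□□□□□
□□□□□□□□□
□□□□■■□□□
□□□■■■□□□
□□□■^■□□□
□□□□■■□□□
□□□□□□□□□
14) □□□□□□□□□
□□□□□□□□□
□□□□■■□□□
□□□■■■□□□
□□□■■>□□□
□□□□■■□□□
□□□□□□□□□
15) □□□□□□□□□
□□□□□□□□□
□□□□■■□□□
□□□■■^□□□
□□□■■□□□□
□□□□■■□□□
□□□□□□□□□
16) □□□□□□□□□
□□□□□□□□□
□□□□■■□□□
□□□■<□□□□
□□□■■□□□□
□□□□■■□□□
□□□□□□□□□
17) □□□□□□□□□
□□□□□□□□□
□□□□■■□□□
□□□■□□□□□
□□□■v□□□□
□□□□■■□□□
□□□□□□□□□
18) □□□□□□□□□
□□□□□□□□□
□□□□■■□□□
□□□■□□□□□
□□□■□>□□□
□□□□■■□□□
□□□□□□□□□
19) □□□□□□□□□
□□□□□□□□□
□□□□■■□□□
□□□■□□□□□
□□□■□■□□□
□□□□■v□□□
□□□□□□□□□
20) □□□□□□□□□
□□□□□□□□□
□□□□■■□□□
□□□■□□□□□
□□□■□■□□□
□□□□■□>□□
□□□□□□□□□
21) □□□□□□□□□
□□□□□□□□□
□□□□■■□□□
□□□■□□□□□
□□□■□■□□□
□□□□■□■□□
□□□□□□v□□
22) □□□□□□□□□
□□□□□□□□□
□□□□■■□□□
□□□■□□□□□
□□□■□■□□□
□□□□■□■□□
□□□□□<■□□
23) □□□□□□□□□
□□□□□□□□□
□□□□■■□□□
□□□■□□□□□
□□□■□■□□□
□□□□■^■□□
□□□□□■■□□
24) □□□□□□□□□
□□□□□□□□□
□□□□■■□□□
□□□■□□□□□
□□□■□■□□□
□□□□■■>□□
□□□□□■■□□

1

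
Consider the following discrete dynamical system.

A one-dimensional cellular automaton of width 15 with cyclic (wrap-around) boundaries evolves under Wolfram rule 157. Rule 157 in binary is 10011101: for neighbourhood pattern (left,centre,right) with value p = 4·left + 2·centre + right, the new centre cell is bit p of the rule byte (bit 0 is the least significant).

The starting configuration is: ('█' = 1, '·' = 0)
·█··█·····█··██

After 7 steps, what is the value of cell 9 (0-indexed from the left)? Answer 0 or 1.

0

step 0: ·█··█·····█··██
step 1: ·██·█████·██·█·
step 2: ·█··████··█··██
step 3: ·██·███·█·██·█·
step 4: ·█··██··█·█··██
step 5: ·██·█·█·█·██·█·
step 6: ·█··█·█·█·█··██
step 7: ·██·█·█·█·██·█·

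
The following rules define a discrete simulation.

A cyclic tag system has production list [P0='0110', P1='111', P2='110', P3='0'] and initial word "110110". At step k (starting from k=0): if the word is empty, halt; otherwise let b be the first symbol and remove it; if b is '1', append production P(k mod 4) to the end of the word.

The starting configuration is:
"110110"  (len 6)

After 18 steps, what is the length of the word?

18

gen 0: "110110"  (len 6)
gen 1: "101100110"  (len 9)
gen 2: "01100110111"  (len 11)
gen 3: "1100110111"  (len 10)
gen 4: "1001101110"  (len 10)
gen 5: "0011011100110"  (len 13)
gen 6: "011011100110"  (len 12)
gen 7: "11011100110"  (len 11)
gen 8: "10111001100"  (len 11)
gen 9: "01110011000110"  (len 14)
gen 10: "1110011000110"  (len 13)
gen 11: "110011000110110"  (len 15)
gen 12: "100110001101100"  (len 15)
gen 13: "001100011011000110"  (len 18)
gen 14: "01100011011000110"  (len 17)
gen 15: "1100011011000110"  (len 16)
gen 16: "1000110110001100"  (len 16)
gen 17: "0001101100011000110"  (len 19)
gen 18: "001101100011000110"  (len 18)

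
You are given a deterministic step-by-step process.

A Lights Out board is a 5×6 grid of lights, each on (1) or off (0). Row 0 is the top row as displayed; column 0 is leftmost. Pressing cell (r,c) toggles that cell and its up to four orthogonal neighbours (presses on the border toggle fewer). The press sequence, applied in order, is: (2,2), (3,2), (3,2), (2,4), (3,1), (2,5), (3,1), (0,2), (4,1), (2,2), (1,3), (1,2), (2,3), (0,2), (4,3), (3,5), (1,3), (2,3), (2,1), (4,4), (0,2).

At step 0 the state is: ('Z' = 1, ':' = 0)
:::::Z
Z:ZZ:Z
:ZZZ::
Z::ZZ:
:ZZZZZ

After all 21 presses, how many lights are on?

0) :::::Z
Z:ZZ:Z
:ZZZ::
Z::ZZ:
:ZZZZZ
1) :::::Z
Z::Z:Z
::::::
Z:ZZZ:
:ZZZZZ
2) :::::Z
Z::Z:Z
::Z:::
ZZ::Z:
:Z:ZZZ
3) :::::Z
Z::Z:Z
::::::
Z:ZZZ:
:ZZZZZ
4) :::::Z
Z::ZZZ
:::ZZZ
Z:ZZ::
:ZZZZZ
5) :::::Z
Z::ZZZ
:Z:ZZZ
:Z:Z::
::ZZZZ
6) :::::Z
Z::ZZ:
:Z:Z::
:Z:Z:Z
::ZZZZ
7) :::::Z
Z::ZZ:
:::Z::
Z:ZZ:Z
:ZZZZZ
8) :ZZZ:Z
Z:ZZZ:
:::Z::
Z:ZZ:Z
:ZZZZZ
9) :ZZZ:Z
Z:ZZZ:
:::Z::
ZZZZ:Z
Z::ZZZ
10) :ZZZ:Z
Z::ZZ:
:ZZ:::
ZZ:Z:Z
Z::ZZZ
11) :ZZ::Z
Z:Z:::
:ZZZ::
ZZ:Z:Z
Z::ZZZ
12) :Z:::Z
ZZ:Z::
:Z:Z::
ZZ:Z:Z
Z::ZZZ
13) :Z:::Z
ZZ::::
:ZZ:Z:
ZZ:::Z
Z::ZZZ
14) ::ZZ:Z
ZZZ:::
:ZZ:Z:
ZZ:::Z
Z::ZZZ
15) ::ZZ:Z
ZZZ:::
:ZZ:Z:
ZZ:Z:Z
Z:Z::Z
16) ::ZZ:Z
ZZZ:::
:ZZ:ZZ
ZZ:ZZ:
Z:Z:::
17) ::Z::Z
ZZ:ZZ:
:ZZZZZ
ZZ:ZZ:
Z:Z:::
18) ::Z::Z
ZZ::Z:
:Z:::Z
ZZ::Z:
Z:Z:::
19) ::Z::Z
Z:::Z:
Z:Z::Z
Z:::Z:
Z:Z:::
20) ::Z::Z
Z:::Z:
Z:Z::Z
Z:::::
Z:ZZZZ
21) :Z:Z:Z
Z:Z:Z:
Z:Z::Z
Z:::::
Z:ZZZZ

15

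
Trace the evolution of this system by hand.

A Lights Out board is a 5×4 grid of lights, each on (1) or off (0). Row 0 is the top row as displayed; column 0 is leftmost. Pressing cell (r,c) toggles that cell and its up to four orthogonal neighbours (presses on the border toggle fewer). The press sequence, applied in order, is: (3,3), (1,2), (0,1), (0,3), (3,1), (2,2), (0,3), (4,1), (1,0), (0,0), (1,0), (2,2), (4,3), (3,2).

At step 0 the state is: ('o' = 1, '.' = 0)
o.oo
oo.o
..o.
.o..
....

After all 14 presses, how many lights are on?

step 0: o.oo
oo.o
..o.
.o..
....
step 1: o.oo
oo.o
..oo
.ooo
...o
step 2: o..o
o.o.
...o
.ooo
...o
step 3: .ooo
ooo.
...o
.ooo
...o
step 4: .o..
oooo
...o
.ooo
...o
step 5: .o..
oooo
.o.o
o..o
.o.o
step 6: .o..
oo.o
..o.
o.oo
.o.o
step 7: .ooo
oo..
..o.
o.oo
.o.o
step 8: .ooo
oo..
..o.
oooo
o.oo
step 9: oooo
....
o.o.
oooo
o.oo
step 10: ..oo
o...
o.o.
oooo
o.oo
step 11: o.oo
.o..
..o.
oooo
o.oo
step 12: o.oo
.oo.
.o.o
oo.o
o.oo
step 13: o.oo
.oo.
.o.o
oo..
o...
step 14: o.oo
.oo.
.ooo
o.oo
o.o.

13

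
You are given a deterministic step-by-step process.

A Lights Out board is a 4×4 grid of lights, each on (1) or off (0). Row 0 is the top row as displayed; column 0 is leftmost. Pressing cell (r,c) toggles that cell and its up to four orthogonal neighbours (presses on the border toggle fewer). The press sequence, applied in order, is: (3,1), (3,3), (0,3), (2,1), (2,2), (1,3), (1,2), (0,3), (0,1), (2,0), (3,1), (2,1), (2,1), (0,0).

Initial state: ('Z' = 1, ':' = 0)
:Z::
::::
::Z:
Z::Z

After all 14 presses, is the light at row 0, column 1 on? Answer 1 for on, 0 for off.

1

gen 0: :Z::
::::
::Z:
Z::Z
gen 1: :Z::
::::
:ZZ:
:ZZZ
gen 2: :Z::
::::
:ZZZ
:Z::
gen 3: :ZZZ
:::Z
:ZZZ
:Z::
gen 4: :ZZZ
:Z:Z
Z::Z
::::
gen 5: :ZZZ
:ZZZ
ZZZ:
::Z:
gen 6: :ZZ:
:Z::
ZZZZ
::Z:
gen 7: :Z::
::ZZ
ZZ:Z
::Z:
gen 8: :ZZZ
::Z:
ZZ:Z
::Z:
gen 9: Z::Z
:ZZ:
ZZ:Z
::Z:
gen 10: Z::Z
ZZZ:
:::Z
Z:Z:
gen 11: Z::Z
ZZZ:
:Z:Z
:Z::
gen 12: Z::Z
Z:Z:
Z:ZZ
::::
gen 13: Z::Z
ZZZ:
:Z:Z
:Z::
gen 14: :Z:Z
:ZZ:
:Z:Z
:Z::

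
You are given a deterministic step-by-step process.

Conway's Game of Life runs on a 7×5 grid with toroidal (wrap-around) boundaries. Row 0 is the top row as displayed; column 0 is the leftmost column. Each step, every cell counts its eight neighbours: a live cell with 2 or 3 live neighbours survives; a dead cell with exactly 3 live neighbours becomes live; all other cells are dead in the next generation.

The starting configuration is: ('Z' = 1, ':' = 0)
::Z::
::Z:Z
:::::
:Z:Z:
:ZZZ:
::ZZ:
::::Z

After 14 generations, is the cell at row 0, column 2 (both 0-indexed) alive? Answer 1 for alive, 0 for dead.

step 0: ::Z::
::Z:Z
:::::
:Z:Z:
:ZZZ:
::ZZ:
::::Z
step 1: :::::
:::Z:
::ZZ:
:Z:Z:
:Z::Z
:Z::Z
::Z::
step 2: :::::
::ZZ:
:::ZZ
ZZ:ZZ
:Z:ZZ
:ZZZ:
:::::
step 3: :::::
::ZZZ
:Z:::
:Z:::
:::::
ZZ:ZZ
::Z::
step 4: ::Z::
::ZZ:
ZZ:Z:
:::::
:ZZ:Z
ZZZZZ
ZZZZZ
step 5: Z::::
:::ZZ
:Z:ZZ
:::ZZ
::::Z
:::::
:::::
step 6: ::::Z
::ZZ:
:::::
::Z::
:::ZZ
:::::
:::::
step 7: :::Z:
:::Z:
::ZZ:
:::Z:
:::Z:
:::::
:::::
step 8: :::::
:::ZZ
::ZZZ
:::ZZ
:::::
:::::
:::::
step 9: :::::
::Z:Z
Z:Z::
::Z:Z
:::::
:::::
:::::
step 10: :::::
:Z:Z:
Z:Z:Z
:Z:Z:
:::::
:::::
:::::
step 11: :::::
ZZZZZ
Z:::Z
ZZZZZ
:::::
:::::
:::::
step 12: ZZZZZ
:ZZZ:
:::::
:ZZZ:
ZZZZZ
:::::
:::::
step 13: Z:::Z
:::::
:::::
:::::
Z:::Z
ZZZZZ
ZZZZZ
step 14: ::Z::
:::::
:::::
:::::
::Z::
:::::
:::::

1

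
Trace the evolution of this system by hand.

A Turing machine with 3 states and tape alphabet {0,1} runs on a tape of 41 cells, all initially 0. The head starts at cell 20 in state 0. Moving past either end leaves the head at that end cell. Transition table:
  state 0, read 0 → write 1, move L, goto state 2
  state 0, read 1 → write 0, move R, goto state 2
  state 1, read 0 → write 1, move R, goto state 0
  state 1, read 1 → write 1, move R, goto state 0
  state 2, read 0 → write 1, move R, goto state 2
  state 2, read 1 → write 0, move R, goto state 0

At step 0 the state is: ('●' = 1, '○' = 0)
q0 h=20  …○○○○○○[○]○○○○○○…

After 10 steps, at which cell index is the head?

22

t=0: q0 h=20  …○○○○○○[○]○○○○○○…
t=1: q2 h=19  …○○○○○○[○]●○○○○○…
t=2: q2 h=20  …○○○○○●[●]○○○○○○…
t=3: q0 h=21  …○○○○●○[○]○○○○○○…
t=4: q2 h=20  …○○○○○●[○]●○○○○○…
t=5: q2 h=21  …○○○○●●[●]○○○○○○…
t=6: q0 h=22  …○○○●●○[○]○○○○○○…
t=7: q2 h=21  …○○○○●●[○]●○○○○○…
t=8: q2 h=22  …○○○●●●[●]○○○○○○…
t=9: q0 h=23  …○○●●●○[○]○○○○○○…
t=10: q2 h=22  …○○○●●●[○]●○○○○○…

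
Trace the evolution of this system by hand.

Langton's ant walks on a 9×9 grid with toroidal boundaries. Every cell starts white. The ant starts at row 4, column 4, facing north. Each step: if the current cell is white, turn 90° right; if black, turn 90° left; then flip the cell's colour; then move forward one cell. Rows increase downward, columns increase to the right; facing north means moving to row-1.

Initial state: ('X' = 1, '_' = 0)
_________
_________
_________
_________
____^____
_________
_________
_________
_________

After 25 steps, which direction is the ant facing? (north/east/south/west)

step 0: _________
_________
_________
_________
____^____
_________
_________
_________
_________
step 1: _________
_________
_________
_________
____X>___
_________
_________
_________
_________
step 2: _________
_________
_________
_________
____XX___
_____v___
_________
_________
_________
step 3: _________
_________
_________
_________
____XX___
____<X___
_________
_________
_________
step 4: _________
_________
_________
_________
____^X___
____XX___
_________
_________
_________
step 5: _________
_________
_________
_________
___<_X___
____XX___
_________
_________
_________
step 6: _________
_________
_________
___^_____
___X_X___
____XX___
_________
_________
_________
step 7: _________
_________
_________
___X>____
___X_X___
____XX___
_________
_________
_________
step 8: _________
_________
_________
___XX____
___XvX___
____XX___
_________
_________
_________
step 9: _________
_________
_________
___XX____
___<XX___
____XX___
_________
_________
_________
step 10: _________
_________
_________
___XX____
____XX___
___vXX___
_________
_________
_________
step 11: _________
_________
_________
___XX____
____XX___
__<XXX___
_________
_________
_________
step 12: _________
_________
_________
___XX____
__^_XX___
__XXXX___
_________
_________
_________
step 13: _________
_________
_________
___XX____
__X>XX___
__XXXX___
_________
_________
_________
step 14: _________
_________
_________
___XX____
__XXXX___
__XvXX___
_________
_________
_________
step 15: _________
_________
_________
___XX____
__XXXX___
__X_>X___
_________
_________
_________
step 16: _________
_________
_________
___XX____
__XX^X___
__X__X___
_________
_________
_________
step 17: _________
_________
_________
___XX____
__X<_X___
__X__X___
_________
_________
_________
step 18: _________
_________
_________
___XX____
__X__X___
__Xv_X___
_________
_________
_________
step 19: _________
_________
_________
___XX____
__X__X___
__<X_X___
_________
_________
_________
step 20: _________
_________
_________
___XX____
__X__X___
___X_X___
__v______
_________
_________
step 21: _________
_________
_________
___XX____
__X__X___
___X_X___
_<X______
_________
_________
step 22: _________
_________
_________
___XX____
__X__X___
_^_X_X___
_XX______
_________
_________
step 23: _________
_________
_________
___XX____
__X__X___
_X>X_X___
_XX______
_________
_________
step 24: _________
_________
_________
___XX____
__X__X___
_XXX_X___
_Xv______
_________
_________
step 25: _________
_________
_________
___XX____
__X__X___
_XXX_X___
_X_>_____
_________
_________

east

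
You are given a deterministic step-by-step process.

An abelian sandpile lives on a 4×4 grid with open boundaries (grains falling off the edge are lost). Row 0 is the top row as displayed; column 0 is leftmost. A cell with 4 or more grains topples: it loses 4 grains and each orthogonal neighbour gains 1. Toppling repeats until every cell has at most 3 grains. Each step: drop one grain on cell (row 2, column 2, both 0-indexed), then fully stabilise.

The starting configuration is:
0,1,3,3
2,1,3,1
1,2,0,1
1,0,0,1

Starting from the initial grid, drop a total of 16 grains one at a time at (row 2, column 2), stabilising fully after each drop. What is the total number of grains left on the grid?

k=0  0,1,3,3
2,1,3,1
1,2,0,1
1,0,0,1
k=1  0,1,3,3
2,1,3,1
1,2,1,1
1,0,0,1
k=2  0,1,3,3
2,1,3,1
1,2,2,1
1,0,0,1
k=3  0,1,3,3
2,1,3,1
1,2,3,1
1,0,0,1
k=4  0,2,1,0
2,2,1,3
1,3,1,2
1,0,1,1
k=5  0,2,1,0
2,2,1,3
1,3,2,2
1,0,1,1
k=6  0,2,1,0
2,2,1,3
1,3,3,2
1,0,1,1
k=7  0,2,1,0
2,3,2,3
2,0,1,3
1,1,2,1
k=8  0,2,1,0
2,3,2,3
2,0,2,3
1,1,2,1
k=9  0,2,1,0
2,3,2,3
2,0,3,3
1,1,2,1
k=10  0,3,2,1
3,0,1,1
2,2,2,1
1,1,3,2
k=11  0,3,2,1
3,0,1,1
2,2,3,1
1,1,3,2
k=12  0,3,2,1
3,0,2,1
2,3,1,2
1,2,0,3
k=13  0,3,2,1
3,0,2,1
2,3,2,2
1,2,0,3
k=14  0,3,2,1
3,0,2,1
2,3,3,2
1,2,0,3
k=15  0,3,2,1
3,1,3,1
3,0,1,3
1,3,1,3
k=16  0,3,2,1
3,1,3,1
3,0,2,3
1,3,1,3

30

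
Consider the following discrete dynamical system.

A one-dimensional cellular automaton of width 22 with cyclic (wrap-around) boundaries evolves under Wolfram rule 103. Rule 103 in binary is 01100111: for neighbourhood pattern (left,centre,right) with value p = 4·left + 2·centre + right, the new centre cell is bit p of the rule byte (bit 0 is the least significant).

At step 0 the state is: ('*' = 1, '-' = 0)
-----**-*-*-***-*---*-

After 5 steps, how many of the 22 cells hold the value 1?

8

k=0  -----**-*-*-***-*---*-
k=1  *****-******--***-***-
k=2  ----**-----*-*--**--**
k=3  -***-*-*******-*-*-*-*
k=4  *--****------*********
k=5  *-*---*-*****---------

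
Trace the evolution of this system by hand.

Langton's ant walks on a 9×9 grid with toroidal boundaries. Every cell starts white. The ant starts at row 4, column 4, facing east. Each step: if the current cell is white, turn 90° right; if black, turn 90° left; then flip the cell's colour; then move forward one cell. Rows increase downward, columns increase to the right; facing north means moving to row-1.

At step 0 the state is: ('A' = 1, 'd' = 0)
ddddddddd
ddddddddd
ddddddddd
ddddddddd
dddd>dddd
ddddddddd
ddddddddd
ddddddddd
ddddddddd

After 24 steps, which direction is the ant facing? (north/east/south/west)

gen 0: ddddddddd
ddddddddd
ddddddddd
ddddddddd
dddd>dddd
ddddddddd
ddddddddd
ddddddddd
ddddddddd
gen 1: ddddddddd
ddddddddd
ddddddddd
ddddddddd
ddddAdddd
ddddvdddd
ddddddddd
ddddddddd
ddddddddd
gen 2: ddddddddd
ddddddddd
ddddddddd
ddddddddd
ddddAdddd
ddd<Adddd
ddddddddd
ddddddddd
ddddddddd
gen 3: ddddddddd
ddddddddd
ddddddddd
ddddddddd
ddd^Adddd
dddAAdddd
ddddddddd
ddddddddd
ddddddddd
gen 4: ddddddddd
ddddddddd
ddddddddd
ddddddddd
dddA>dddd
dddAAdddd
ddddddddd
ddddddddd
ddddddddd
gen 5: ddddddddd
ddddddddd
ddddddddd
dddd^dddd
dddAddddd
dddAAdddd
ddddddddd
ddddddddd
ddddddddd
gen 6: ddddddddd
ddddddddd
ddddddddd
ddddA>ddd
dddAddddd
dddAAdddd
ddddddddd
ddddddddd
ddddddddd
gen 7: ddddddddd
ddddddddd
ddddddddd
ddddAAddd
dddAdvddd
dddAAdddd
ddddddddd
ddddddddd
ddddddddd
gen 8: ddddddddd
ddddddddd
ddddddddd
ddddAAddd
dddA<Addd
dddAAdddd
ddddddddd
ddddddddd
ddddddddd
gen 9: ddddddddd
ddddddddd
ddddddddd
dddd^Addd
dddAAAddd
dddAAdddd
ddddddddd
ddddddddd
ddddddddd
gen 10: ddddddddd
ddddddddd
ddddddddd
ddd<dAddd
dddAAAddd
dddAAdddd
ddddddddd
ddddddddd
ddddddddd
gen 11: ddddddddd
ddddddddd
ddd^ddddd
dddAdAddd
dddAAAddd
dddAAdddd
ddddddddd
ddddddddd
ddddddddd
gen 12: ddddddddd
ddddddddd
dddA>dddd
dddAdAddd
dddAAAddd
dddAAdddd
ddddddddd
ddddddddd
ddddddddd
gen 13: ddddddddd
ddddddddd
dddAAdddd
dddAvAddd
dddAAAddd
dddAAdddd
ddddddddd
ddddddddd
ddddddddd
gen 14: ddddddddd
ddddddddd
dddAAdddd
ddd<AAddd
dddAAAddd
dddAAdddd
ddddddddd
ddddddddd
ddddddddd
gen 15: ddddddddd
ddddddddd
dddAAdddd
ddddAAddd
dddvAAddd
dddAAdddd
ddddddddd
ddddddddd
ddddddddd
gen 16: ddddddddd
ddddddddd
dddAAdddd
ddddAAddd
dddd>Addd
dddAAdddd
ddddddddd
ddddddddd
ddddddddd
gen 17: ddddddddd
ddddddddd
dddAAdddd
dddd^Addd
dddddAddd
dddAAdddd
ddddddddd
ddddddddd
ddddddddd
gen 18: ddddddddd
ddddddddd
dddAAdddd
ddd<dAddd
dddddAddd
dddAAdddd
ddddddddd
ddddddddd
ddddddddd
gen 19: ddddddddd
ddddddddd
ddd^Adddd
dddAdAddd
dddddAddd
dddAAdddd
ddddddddd
ddddddddd
ddddddddd
gen 20: ddddddddd
ddddddddd
dd<dAdddd
dddAdAddd
dddddAddd
dddAAdddd
ddddddddd
ddddddddd
ddddddddd
gen 21: ddddddddd
dd^dddddd
ddAdAdddd
dddAdAddd
dddddAddd
dddAAdddd
ddddddddd
ddddddddd
ddddddddd
gen 22: ddddddddd
ddA>ddddd
ddAdAdddd
dddAdAddd
dddddAddd
dddAAdddd
ddddddddd
ddddddddd
ddddddddd
gen 23: ddddddddd
ddAAddddd
ddAvAdddd
dddAdAddd
dddddAddd
dddAAdddd
ddddddddd
ddddddddd
ddddddddd
gen 24: ddddddddd
ddAAddddd
dd<AAdddd
dddAdAddd
dddddAddd
dddAAdddd
ddddddddd
ddddddddd
ddddddddd

west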